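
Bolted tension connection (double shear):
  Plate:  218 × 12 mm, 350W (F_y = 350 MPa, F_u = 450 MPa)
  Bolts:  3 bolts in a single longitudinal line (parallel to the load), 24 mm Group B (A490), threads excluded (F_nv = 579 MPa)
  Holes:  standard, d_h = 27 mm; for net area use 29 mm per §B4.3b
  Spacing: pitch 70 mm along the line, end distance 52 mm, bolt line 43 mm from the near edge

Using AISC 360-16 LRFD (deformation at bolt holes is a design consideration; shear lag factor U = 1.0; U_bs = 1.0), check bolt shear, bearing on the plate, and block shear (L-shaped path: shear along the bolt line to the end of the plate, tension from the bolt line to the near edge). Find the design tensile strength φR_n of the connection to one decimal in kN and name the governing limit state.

Bolt shear: A_b = π(24)²/4 = 452.39 mm². φR_n = 0.75 × 579 × 452.39 × 3 × 2 = 1178.7 kN.
Bearing (12 mm plate, F_u = 450 MPa): end bolts L_c = 52 − 27/2 = 38.5, R_n = min(1.2×38.5×12×450, 2.4×24×12×450) = 249.48 kN/bolt; interior L_c = 70 − 27 = 43, R_n = 278.64 kN/bolt. φR_n = 0.75 × (1×249.48 + 2×278.64) = 605.1 kN.
Block shear: shear path 1×[52+2×70] = 1×192 mm, A_gv = 2304, A_nv = 1×(192 − 2.5×29)×12 = 1434 mm²; tension to near edge: (43 − 0.5×29)×12 = 342 mm². R_n = min(0.6×450×1434, 0.6×350×2304) + 1.0×450×342 = min(387.18, 483.84) + 153.9 = 541.08 kN. φR_n = 0.75 × 541.08 = 405.8 kN.
Governing: min(1178.7, 605.1, 405.8) = 405.8 kN → block shear.

405.8 kN (block shear governs)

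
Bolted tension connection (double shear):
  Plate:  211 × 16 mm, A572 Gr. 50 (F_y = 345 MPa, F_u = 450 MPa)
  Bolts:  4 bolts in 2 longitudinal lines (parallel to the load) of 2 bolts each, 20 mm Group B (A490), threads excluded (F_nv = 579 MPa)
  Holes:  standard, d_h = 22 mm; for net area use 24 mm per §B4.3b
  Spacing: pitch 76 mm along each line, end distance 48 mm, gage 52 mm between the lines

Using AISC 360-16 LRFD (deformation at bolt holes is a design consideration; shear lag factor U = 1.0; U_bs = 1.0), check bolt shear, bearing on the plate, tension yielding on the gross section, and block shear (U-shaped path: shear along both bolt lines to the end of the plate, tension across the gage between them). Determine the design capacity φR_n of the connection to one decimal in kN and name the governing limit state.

Bolt shear: A_b = π(20)²/4 = 314.16 mm². φR_n = 0.75 × 579 × 314.16 × 4 × 2 = 1091.4 kN.
Bearing (16 mm plate, F_u = 450 MPa): end bolts L_c = 48 − 22/2 = 37, R_n = min(1.2×37×16×450, 2.4×20×16×450) = 319.68 kN/bolt; interior L_c = 76 − 22 = 54, R_n = 345.6 kN/bolt. φR_n = 0.75 × (2×319.68 + 2×345.6) = 997.9 kN.
Tension yield (gross): A_g = 211×16 = 3376 mm². φR_n = 0.90 × 345 × 3376 = 1048.2 kN.
Block shear: shear path 2×[48+1×76] = 2×124 mm, A_gv = 3968, A_nv = 2×(124 − 1.5×24)×16 = 2816 mm²; tension across gage: (52 − 1×24)×16 = 448 mm². R_n = min(0.6×450×2816, 0.6×345×3968) + 1.0×450×448 = min(760.32, 821.38) + 201.6 = 961.92 kN. φR_n = 0.75 × 961.92 = 721.4 kN.
Governing: min(1091.4, 997.9, 1048.2, 721.4) = 721.4 kN → block shear.

721.4 kN (block shear governs)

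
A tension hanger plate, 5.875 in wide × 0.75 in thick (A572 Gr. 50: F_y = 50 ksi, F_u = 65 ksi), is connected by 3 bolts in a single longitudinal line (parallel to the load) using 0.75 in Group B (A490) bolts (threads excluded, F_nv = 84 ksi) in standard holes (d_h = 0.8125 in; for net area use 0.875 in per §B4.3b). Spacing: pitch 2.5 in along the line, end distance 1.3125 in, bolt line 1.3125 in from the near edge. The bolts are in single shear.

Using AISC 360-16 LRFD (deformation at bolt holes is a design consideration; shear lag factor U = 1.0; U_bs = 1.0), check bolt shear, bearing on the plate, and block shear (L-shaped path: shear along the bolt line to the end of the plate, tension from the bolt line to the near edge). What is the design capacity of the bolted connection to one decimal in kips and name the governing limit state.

83.5 kips (bolt shear governs)

Bolt shear: A_b = π(0.75)²/4 = 0.44179 in². φR_n = 0.75 × 84 × 0.44179 × 3 × 1 = 83.5 kips.
Bearing (0.75 in plate, F_u = 65 ksi): end bolts L_c = 1.3125 − 0.8125/2 = 0.90625, R_n = min(1.2×0.90625×0.75×65, 2.4×0.75×0.75×65) = 53.016 kips/bolt; interior L_c = 2.5 − 0.8125 = 1.6875, R_n = 87.75 kips/bolt. φR_n = 0.75 × (1×53.016 + 2×87.75) = 171.4 kips.
Block shear: shear path 1×[1.3125+2×2.5] = 1×6.3125 in, A_gv = 4.7344, A_nv = 1×(6.3125 − 2.5×0.875)×0.75 = 3.0938 in²; tension to near edge: (1.3125 − 0.5×0.875)×0.75 = 0.65625 in². R_n = min(0.6×65×3.0938, 0.6×50×4.7344) + 1.0×65×0.65625 = min(120.66, 142.03) + 42.656 = 163.32 kips. φR_n = 0.75 × 163.32 = 122.5 kips.
Governing: min(83.5, 171.4, 122.5) = 83.5 kips → bolt shear.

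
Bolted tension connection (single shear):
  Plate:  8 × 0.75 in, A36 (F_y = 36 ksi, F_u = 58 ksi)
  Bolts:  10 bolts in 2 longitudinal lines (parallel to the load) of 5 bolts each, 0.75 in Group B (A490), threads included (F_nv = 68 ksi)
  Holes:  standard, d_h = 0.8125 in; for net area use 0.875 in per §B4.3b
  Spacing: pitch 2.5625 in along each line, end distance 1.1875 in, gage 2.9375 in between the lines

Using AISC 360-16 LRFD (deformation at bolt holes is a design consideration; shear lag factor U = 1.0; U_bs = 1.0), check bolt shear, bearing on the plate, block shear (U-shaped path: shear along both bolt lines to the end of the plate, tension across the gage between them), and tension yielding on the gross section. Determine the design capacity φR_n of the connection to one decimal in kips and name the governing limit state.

Bolt shear: A_b = π(0.75)²/4 = 0.44179 in². φR_n = 0.75 × 68 × 0.44179 × 10 × 1 = 225.3 kips.
Bearing (0.75 in plate, F_u = 58 ksi): end bolts L_c = 1.1875 − 0.8125/2 = 0.78125, R_n = min(1.2×0.78125×0.75×58, 2.4×0.75×0.75×58) = 40.781 kips/bolt; interior L_c = 2.5625 − 0.8125 = 1.75, R_n = 78.3 kips/bolt. φR_n = 0.75 × (2×40.781 + 8×78.3) = 531.0 kips.
Block shear: shear path 2×[1.1875+4×2.5625] = 2×11.4375 in, A_gv = 17.156, A_nv = 2×(11.4375 − 4.5×0.875)×0.75 = 11.25 in²; tension across gage: (2.9375 − 1×0.875)×0.75 = 1.5469 in². R_n = min(0.6×58×11.25, 0.6×36×17.156) + 1.0×58×1.5469 = min(391.5, 370.57) + 89.72 = 460.29 kips. φR_n = 0.75 × 460.29 = 345.2 kips.
Tension yield (gross): A_g = 8×0.75 = 6 in². φR_n = 0.90 × 36 × 6 = 194.4 kips.
Governing: min(225.3, 531.0, 345.2, 194.4) = 194.4 kips → gross-section yield.

194.4 kips (gross-section yield governs)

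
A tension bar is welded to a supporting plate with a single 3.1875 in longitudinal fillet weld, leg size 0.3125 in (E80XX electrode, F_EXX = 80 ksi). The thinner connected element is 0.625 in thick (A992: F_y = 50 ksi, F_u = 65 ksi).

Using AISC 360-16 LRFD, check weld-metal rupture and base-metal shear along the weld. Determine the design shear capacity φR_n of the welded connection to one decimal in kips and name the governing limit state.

Weld metal: throat = 0.707×0.3125 = 0.22094 in, L = 3.1875 in. φR_n = 0.75 × 0.6 × 80 × 0.22094 × 3.1875 = 25.4 kips.
Base metal shear (0.625 in plate): yield φR_n = 1.0×0.6×50×0.625×3.1875 = 59.8 kips; rupture φR_n = 0.75×0.6×65×0.625×3.1875 = 58.3 kips; take 58.3 kips (rupture).
Governing: min(25.4, 58.3) = 25.4 kips → weld metal.

25.4 kips (weld metal governs)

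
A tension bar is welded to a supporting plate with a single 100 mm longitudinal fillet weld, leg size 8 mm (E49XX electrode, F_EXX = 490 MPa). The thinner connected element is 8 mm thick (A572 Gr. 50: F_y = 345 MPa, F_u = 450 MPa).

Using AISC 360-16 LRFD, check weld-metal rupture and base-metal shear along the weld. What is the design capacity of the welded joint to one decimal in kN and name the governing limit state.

Weld metal: throat = 0.707×8 = 5.656 mm, L = 100 mm. φR_n = 0.75 × 0.6 × 490 × 5.656 × 100 = 124.7 kN.
Base metal shear (8 mm plate): yield φR_n = 1.0×0.6×345×8×100 = 165.6 kN; rupture φR_n = 0.75×0.6×450×8×100 = 162.0 kN; take 162.0 kN (rupture).
Governing: min(124.7, 162.0) = 124.7 kN → weld metal.

124.7 kN (weld metal governs)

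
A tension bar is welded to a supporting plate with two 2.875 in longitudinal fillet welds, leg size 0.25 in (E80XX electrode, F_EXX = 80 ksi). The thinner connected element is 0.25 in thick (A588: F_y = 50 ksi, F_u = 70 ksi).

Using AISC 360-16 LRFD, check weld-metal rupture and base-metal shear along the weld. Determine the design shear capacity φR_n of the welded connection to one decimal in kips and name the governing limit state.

Weld metal: throat = 0.707×0.25 = 0.17675 in, L = 2×2.875 = 5.75 in. φR_n = 0.75 × 0.6 × 80 × 0.17675 × 5.75 = 36.6 kips.
Base metal shear (0.25 in plate): yield φR_n = 1.0×0.6×50×0.25×5.75 = 43.1 kips; rupture φR_n = 0.75×0.6×70×0.25×5.75 = 45.3 kips; take 43.1 kips (yield).
Governing: min(36.6, 43.1) = 36.6 kips → weld metal.

36.6 kips (weld metal governs)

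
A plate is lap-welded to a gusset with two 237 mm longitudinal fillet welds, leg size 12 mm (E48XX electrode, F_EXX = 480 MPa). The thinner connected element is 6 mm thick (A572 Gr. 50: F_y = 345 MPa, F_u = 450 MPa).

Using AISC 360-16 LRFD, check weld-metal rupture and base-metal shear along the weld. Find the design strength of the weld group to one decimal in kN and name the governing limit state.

Weld metal: throat = 0.707×12 = 8.484 mm, L = 2×237 = 474 mm. φR_n = 0.75 × 0.6 × 480 × 8.484 × 474 = 868.6 kN.
Base metal shear (6 mm plate): yield φR_n = 1.0×0.6×345×6×474 = 588.7 kN; rupture φR_n = 0.75×0.6×450×6×474 = 575.9 kN; take 575.9 kN (rupture).
Governing: min(868.6, 575.9) = 575.9 kN → base-metal shear.

575.9 kN (base-metal shear governs)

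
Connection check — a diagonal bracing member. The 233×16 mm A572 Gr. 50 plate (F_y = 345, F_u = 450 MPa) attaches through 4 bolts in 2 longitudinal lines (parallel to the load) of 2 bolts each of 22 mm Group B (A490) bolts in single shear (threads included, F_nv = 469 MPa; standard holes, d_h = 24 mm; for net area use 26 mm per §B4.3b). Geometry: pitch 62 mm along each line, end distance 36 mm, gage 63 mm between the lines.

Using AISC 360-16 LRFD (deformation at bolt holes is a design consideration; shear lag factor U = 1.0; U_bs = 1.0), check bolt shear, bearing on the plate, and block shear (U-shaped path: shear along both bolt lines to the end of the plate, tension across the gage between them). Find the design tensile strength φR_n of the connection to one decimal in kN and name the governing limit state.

534.8 kN (bolt shear governs)

Bolt shear: A_b = π(22)²/4 = 380.13 mm². φR_n = 0.75 × 469 × 380.13 × 4 × 1 = 534.8 kN.
Bearing (16 mm plate, F_u = 450 MPa): end bolts L_c = 36 − 24/2 = 24, R_n = min(1.2×24×16×450, 2.4×22×16×450) = 207.36 kN/bolt; interior L_c = 62 − 24 = 38, R_n = 328.32 kN/bolt. φR_n = 0.75 × (2×207.36 + 2×328.32) = 803.5 kN.
Block shear: shear path 2×[36+1×62] = 2×98 mm, A_gv = 3136, A_nv = 2×(98 − 1.5×26)×16 = 1888 mm²; tension across gage: (63 − 1×26)×16 = 592 mm². R_n = min(0.6×450×1888, 0.6×345×3136) + 1.0×450×592 = min(509.76, 649.15) + 266.4 = 776.16 kN. φR_n = 0.75 × 776.16 = 582.1 kN.
Governing: min(534.8, 803.5, 582.1) = 534.8 kN → bolt shear.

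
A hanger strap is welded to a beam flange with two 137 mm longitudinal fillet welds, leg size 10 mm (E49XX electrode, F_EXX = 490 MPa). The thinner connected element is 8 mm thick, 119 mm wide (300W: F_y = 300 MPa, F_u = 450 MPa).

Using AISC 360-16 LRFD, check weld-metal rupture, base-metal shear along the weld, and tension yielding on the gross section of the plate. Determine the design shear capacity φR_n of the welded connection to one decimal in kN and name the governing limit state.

Weld metal: throat = 0.707×10 = 7.07 mm, L = 2×137 = 274 mm. φR_n = 0.75 × 0.6 × 490 × 7.07 × 274 = 427.1 kN.
Base metal shear (8 mm plate): yield φR_n = 1.0×0.6×300×8×274 = 394.6 kN; rupture φR_n = 0.75×0.6×450×8×274 = 443.9 kN; take 394.6 kN (yield).
Tension yield (gross): A_g = 119×8 = 952 mm². φR_n = 0.90 × 300 × 952 = 257.0 kN.
Governing: min(427.1, 394.6, 257.0) = 257.0 kN → gross-section yield.

257.0 kN (gross-section yield governs)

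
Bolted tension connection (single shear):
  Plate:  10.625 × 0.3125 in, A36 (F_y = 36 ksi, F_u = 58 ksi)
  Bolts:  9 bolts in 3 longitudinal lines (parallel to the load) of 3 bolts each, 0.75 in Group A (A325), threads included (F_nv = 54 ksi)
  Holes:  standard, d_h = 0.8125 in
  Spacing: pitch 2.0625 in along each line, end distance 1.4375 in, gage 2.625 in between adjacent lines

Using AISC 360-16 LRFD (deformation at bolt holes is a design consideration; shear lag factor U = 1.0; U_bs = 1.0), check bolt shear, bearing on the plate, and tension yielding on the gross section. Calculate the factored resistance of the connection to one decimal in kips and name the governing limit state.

Bolt shear: A_b = π(0.75)²/4 = 0.44179 in². φR_n = 0.75 × 54 × 0.44179 × 9 × 1 = 161.0 kips.
Bearing (0.3125 in plate, F_u = 58 ksi): end bolts L_c = 1.4375 − 0.8125/2 = 1.03125, R_n = min(1.2×1.03125×0.3125×58, 2.4×0.75×0.3125×58) = 22.43 kips/bolt; interior L_c = 2.0625 − 0.8125 = 1.25, R_n = 27.188 kips/bolt. φR_n = 0.75 × (3×22.43 + 6×27.188) = 172.8 kips.
Tension yield (gross): A_g = 10.625×0.3125 = 3.3203 in². φR_n = 0.90 × 36 × 3.3203 = 107.6 kips.
Governing: min(161.0, 172.8, 107.6) = 107.6 kips → gross-section yield.

107.6 kips (gross-section yield governs)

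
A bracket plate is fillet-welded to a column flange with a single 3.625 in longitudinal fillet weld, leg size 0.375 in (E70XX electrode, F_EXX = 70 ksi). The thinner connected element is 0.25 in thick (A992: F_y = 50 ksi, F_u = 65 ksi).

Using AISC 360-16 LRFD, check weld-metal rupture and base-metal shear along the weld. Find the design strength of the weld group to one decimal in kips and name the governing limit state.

Weld metal: throat = 0.707×0.375 = 0.26513 in, L = 3.625 in. φR_n = 0.75 × 0.6 × 70 × 0.26513 × 3.625 = 30.3 kips.
Base metal shear (0.25 in plate): yield φR_n = 1.0×0.6×50×0.25×3.625 = 27.2 kips; rupture φR_n = 0.75×0.6×65×0.25×3.625 = 26.5 kips; take 26.5 kips (rupture).
Governing: min(30.3, 26.5) = 26.5 kips → base-metal shear.

26.5 kips (base-metal shear governs)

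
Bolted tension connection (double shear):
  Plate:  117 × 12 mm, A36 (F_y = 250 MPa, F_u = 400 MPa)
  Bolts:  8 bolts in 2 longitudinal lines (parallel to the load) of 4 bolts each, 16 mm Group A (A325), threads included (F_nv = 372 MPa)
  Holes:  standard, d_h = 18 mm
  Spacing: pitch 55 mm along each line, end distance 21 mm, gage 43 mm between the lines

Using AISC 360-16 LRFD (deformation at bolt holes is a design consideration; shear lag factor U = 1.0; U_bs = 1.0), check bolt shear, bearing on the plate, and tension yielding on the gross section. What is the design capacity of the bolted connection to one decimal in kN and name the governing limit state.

315.9 kN (gross-section yield governs)

Bolt shear: A_b = π(16)²/4 = 201.06 mm². φR_n = 0.75 × 372 × 201.06 × 8 × 2 = 897.5 kN.
Bearing (12 mm plate, F_u = 400 MPa): end bolts L_c = 21 − 18/2 = 12, R_n = min(1.2×12×12×400, 2.4×16×12×400) = 69.12 kN/bolt; interior L_c = 55 − 18 = 37, R_n = 184.32 kN/bolt. φR_n = 0.75 × (2×69.12 + 6×184.32) = 933.1 kN.
Tension yield (gross): A_g = 117×12 = 1404 mm². φR_n = 0.90 × 250 × 1404 = 315.9 kN.
Governing: min(897.5, 933.1, 315.9) = 315.9 kN → gross-section yield.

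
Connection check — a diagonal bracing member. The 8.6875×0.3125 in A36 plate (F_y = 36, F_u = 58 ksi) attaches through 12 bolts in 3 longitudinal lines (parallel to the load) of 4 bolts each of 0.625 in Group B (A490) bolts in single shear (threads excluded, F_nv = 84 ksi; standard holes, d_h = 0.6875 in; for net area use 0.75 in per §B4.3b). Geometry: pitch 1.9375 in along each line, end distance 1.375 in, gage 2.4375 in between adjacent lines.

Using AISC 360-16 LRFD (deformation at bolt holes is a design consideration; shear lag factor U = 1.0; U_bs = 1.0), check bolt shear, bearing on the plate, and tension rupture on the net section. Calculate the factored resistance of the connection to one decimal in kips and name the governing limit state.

87.5 kips (net-section rupture governs)

Bolt shear: A_b = π(0.625)²/4 = 0.3068 in². φR_n = 0.75 × 84 × 0.3068 × 12 × 1 = 231.9 kips.
Bearing (0.3125 in plate, F_u = 58 ksi): end bolts L_c = 1.375 − 0.6875/2 = 1.03125, R_n = min(1.2×1.03125×0.3125×58, 2.4×0.625×0.3125×58) = 22.43 kips/bolt; interior L_c = 1.9375 − 0.6875 = 1.25, R_n = 27.188 kips/bolt. φR_n = 0.75 × (3×22.43 + 9×27.188) = 234.0 kips.
Tension rupture (net): A_n = (8.6875 − 3×0.75)×0.3125 = 2.0117 in² (U = 1.0, A_e = A_n). φR_n = 0.75 × 58 × 2.0117 = 87.5 kips.
Governing: min(231.9, 234.0, 87.5) = 87.5 kips → net-section rupture.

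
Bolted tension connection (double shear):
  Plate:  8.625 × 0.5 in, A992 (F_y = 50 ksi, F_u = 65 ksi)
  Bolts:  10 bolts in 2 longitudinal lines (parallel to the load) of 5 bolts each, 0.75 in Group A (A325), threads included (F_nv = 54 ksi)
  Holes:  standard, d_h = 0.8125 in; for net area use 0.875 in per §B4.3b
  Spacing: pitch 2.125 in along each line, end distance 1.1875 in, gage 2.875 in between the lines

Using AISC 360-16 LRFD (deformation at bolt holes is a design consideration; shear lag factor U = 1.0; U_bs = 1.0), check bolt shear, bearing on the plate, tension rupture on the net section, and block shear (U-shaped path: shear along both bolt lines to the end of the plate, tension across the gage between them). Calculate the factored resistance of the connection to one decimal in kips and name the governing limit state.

167.6 kips (net-section rupture governs)

Bolt shear: A_b = π(0.75)²/4 = 0.44179 in². φR_n = 0.75 × 54 × 0.44179 × 10 × 2 = 357.8 kips.
Bearing (0.5 in plate, F_u = 65 ksi): end bolts L_c = 1.1875 − 0.8125/2 = 0.78125, R_n = min(1.2×0.78125×0.5×65, 2.4×0.75×0.5×65) = 30.469 kips/bolt; interior L_c = 2.125 − 0.8125 = 1.3125, R_n = 51.188 kips/bolt. φR_n = 0.75 × (2×30.469 + 8×51.188) = 352.8 kips.
Tension rupture (net): A_n = (8.625 − 2×0.875)×0.5 = 3.4375 in² (U = 1.0, A_e = A_n). φR_n = 0.75 × 65 × 3.4375 = 167.6 kips.
Block shear: shear path 2×[1.1875+4×2.125] = 2×9.6875 in, A_gv = 9.6875, A_nv = 2×(9.6875 − 4.5×0.875)×0.5 = 5.75 in²; tension across gage: (2.875 − 1×0.875)×0.5 = 1 in². R_n = min(0.6×65×5.75, 0.6×50×9.6875) + 1.0×65×1 = min(224.25, 290.63) + 65 = 289.25 kips. φR_n = 0.75 × 289.25 = 216.9 kips.
Governing: min(357.8, 352.8, 167.6, 216.9) = 167.6 kips → net-section rupture.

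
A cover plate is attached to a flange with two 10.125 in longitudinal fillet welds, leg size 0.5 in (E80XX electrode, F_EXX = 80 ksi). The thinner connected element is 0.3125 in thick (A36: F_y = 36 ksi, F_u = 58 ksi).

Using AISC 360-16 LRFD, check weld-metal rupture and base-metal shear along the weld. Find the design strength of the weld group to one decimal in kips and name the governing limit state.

Weld metal: throat = 0.707×0.5 = 0.3535 in, L = 2×10.125 = 20.25 in. φR_n = 0.75 × 0.6 × 80 × 0.3535 × 20.25 = 257.7 kips.
Base metal shear (0.3125 in plate): yield φR_n = 1.0×0.6×36×0.3125×20.25 = 136.7 kips; rupture φR_n = 0.75×0.6×58×0.3125×20.25 = 165.2 kips; take 136.7 kips (yield).
Governing: min(257.7, 136.7) = 136.7 kips → base-metal shear.

136.7 kips (base-metal shear governs)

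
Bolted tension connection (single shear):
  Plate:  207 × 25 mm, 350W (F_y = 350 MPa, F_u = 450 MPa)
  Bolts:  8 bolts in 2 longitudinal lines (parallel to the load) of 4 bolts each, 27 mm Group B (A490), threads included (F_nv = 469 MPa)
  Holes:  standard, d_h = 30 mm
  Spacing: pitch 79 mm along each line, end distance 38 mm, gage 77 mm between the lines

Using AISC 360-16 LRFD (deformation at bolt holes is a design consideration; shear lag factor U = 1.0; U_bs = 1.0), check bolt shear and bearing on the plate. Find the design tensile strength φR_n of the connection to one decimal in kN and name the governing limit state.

Bolt shear: A_b = π(27)²/4 = 572.56 mm². φR_n = 0.75 × 469 × 572.56 × 8 × 1 = 1611.2 kN.
Bearing (25 mm plate, F_u = 450 MPa): end bolts L_c = 38 − 30/2 = 23, R_n = min(1.2×23×25×450, 2.4×27×25×450) = 310.5 kN/bolt; interior L_c = 79 − 30 = 49, R_n = 661.5 kN/bolt. φR_n = 0.75 × (2×310.5 + 6×661.5) = 3442.5 kN.
Governing: min(1611.2, 3442.5) = 1611.2 kN → bolt shear.

1611.2 kN (bolt shear governs)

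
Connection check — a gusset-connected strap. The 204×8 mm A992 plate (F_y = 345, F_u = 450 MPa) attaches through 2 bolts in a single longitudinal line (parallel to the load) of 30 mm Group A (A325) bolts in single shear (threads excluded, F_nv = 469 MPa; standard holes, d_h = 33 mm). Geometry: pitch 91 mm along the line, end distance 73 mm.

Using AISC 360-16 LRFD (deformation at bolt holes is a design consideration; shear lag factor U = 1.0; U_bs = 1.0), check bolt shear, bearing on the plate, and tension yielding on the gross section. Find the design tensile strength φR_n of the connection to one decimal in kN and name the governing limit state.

371.0 kN (bearing governs)

Bolt shear: A_b = π(30)²/4 = 706.86 mm². φR_n = 0.75 × 469 × 706.86 × 2 × 1 = 497.3 kN.
Bearing (8 mm plate, F_u = 450 MPa): end bolts L_c = 73 − 33/2 = 56.5, R_n = min(1.2×56.5×8×450, 2.4×30×8×450) = 244.08 kN/bolt; interior L_c = 91 − 33 = 58, R_n = 250.56 kN/bolt. φR_n = 0.75 × (1×244.08 + 1×250.56) = 371.0 kN.
Tension yield (gross): A_g = 204×8 = 1632 mm². φR_n = 0.90 × 345 × 1632 = 506.7 kN.
Governing: min(497.3, 371.0, 506.7) = 371.0 kN → bearing.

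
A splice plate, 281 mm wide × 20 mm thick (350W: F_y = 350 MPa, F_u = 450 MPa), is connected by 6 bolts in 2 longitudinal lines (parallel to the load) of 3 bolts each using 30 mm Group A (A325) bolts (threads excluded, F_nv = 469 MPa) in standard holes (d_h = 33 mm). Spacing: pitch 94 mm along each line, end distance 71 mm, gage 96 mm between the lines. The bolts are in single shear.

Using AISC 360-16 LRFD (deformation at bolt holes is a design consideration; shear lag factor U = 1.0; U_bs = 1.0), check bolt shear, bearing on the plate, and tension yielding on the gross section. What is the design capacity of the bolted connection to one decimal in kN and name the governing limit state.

1491.8 kN (bolt shear governs)

Bolt shear: A_b = π(30)²/4 = 706.86 mm². φR_n = 0.75 × 469 × 706.86 × 6 × 1 = 1491.8 kN.
Bearing (20 mm plate, F_u = 450 MPa): end bolts L_c = 71 − 33/2 = 54.5, R_n = min(1.2×54.5×20×450, 2.4×30×20×450) = 588.6 kN/bolt; interior L_c = 94 − 33 = 61, R_n = 648 kN/bolt. φR_n = 0.75 × (2×588.6 + 4×648) = 2826.9 kN.
Tension yield (gross): A_g = 281×20 = 5620 mm². φR_n = 0.90 × 350 × 5620 = 1770.3 kN.
Governing: min(1491.8, 2826.9, 1770.3) = 1491.8 kN → bolt shear.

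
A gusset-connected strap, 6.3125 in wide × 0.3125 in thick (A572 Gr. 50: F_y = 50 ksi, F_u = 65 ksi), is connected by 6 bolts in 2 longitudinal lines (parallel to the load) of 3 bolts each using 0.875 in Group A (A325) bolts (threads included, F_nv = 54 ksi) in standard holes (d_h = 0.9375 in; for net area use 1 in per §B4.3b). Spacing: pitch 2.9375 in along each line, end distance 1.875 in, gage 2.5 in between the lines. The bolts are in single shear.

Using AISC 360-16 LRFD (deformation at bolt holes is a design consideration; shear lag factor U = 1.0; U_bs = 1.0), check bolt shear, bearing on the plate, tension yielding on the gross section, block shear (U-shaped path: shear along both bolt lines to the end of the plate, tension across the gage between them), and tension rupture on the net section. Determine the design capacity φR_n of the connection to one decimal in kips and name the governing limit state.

Bolt shear: A_b = π(0.875)²/4 = 0.60132 in². φR_n = 0.75 × 54 × 0.60132 × 6 × 1 = 146.1 kips.
Bearing (0.3125 in plate, F_u = 65 ksi): end bolts L_c = 1.875 − 0.9375/2 = 1.40625, R_n = min(1.2×1.40625×0.3125×65, 2.4×0.875×0.3125×65) = 34.277 kips/bolt; interior L_c = 2.9375 − 0.9375 = 2, R_n = 42.656 kips/bolt. φR_n = 0.75 × (2×34.277 + 4×42.656) = 179.4 kips.
Tension yield (gross): A_g = 6.3125×0.3125 = 1.9727 in². φR_n = 0.90 × 50 × 1.9727 = 88.8 kips.
Block shear: shear path 2×[1.875+2×2.9375] = 2×7.75 in, A_gv = 4.8438, A_nv = 2×(7.75 − 2.5×1)×0.3125 = 3.2813 in²; tension across gage: (2.5 − 1×1)×0.3125 = 0.46875 in². R_n = min(0.6×65×3.2813, 0.6×50×4.8438) + 1.0×65×0.46875 = min(127.97, 145.31) + 30.469 = 158.44 kips. φR_n = 0.75 × 158.44 = 118.8 kips.
Tension rupture (net): A_n = (6.3125 − 2×1)×0.3125 = 1.3477 in² (U = 1.0, A_e = A_n). φR_n = 0.75 × 65 × 1.3477 = 65.7 kips.
Governing: min(146.1, 179.4, 88.8, 118.8, 65.7) = 65.7 kips → net-section rupture.

65.7 kips (net-section rupture governs)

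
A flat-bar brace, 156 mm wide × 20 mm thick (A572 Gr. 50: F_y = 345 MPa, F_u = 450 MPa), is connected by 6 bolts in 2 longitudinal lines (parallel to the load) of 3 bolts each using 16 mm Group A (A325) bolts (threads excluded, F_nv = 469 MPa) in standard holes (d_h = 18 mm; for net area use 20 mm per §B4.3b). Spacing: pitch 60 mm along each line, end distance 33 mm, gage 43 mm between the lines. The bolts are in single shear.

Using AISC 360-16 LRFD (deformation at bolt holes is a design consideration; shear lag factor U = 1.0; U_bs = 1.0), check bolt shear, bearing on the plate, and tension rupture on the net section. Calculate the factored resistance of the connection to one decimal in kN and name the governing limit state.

Bolt shear: A_b = π(16)²/4 = 201.06 mm². φR_n = 0.75 × 469 × 201.06 × 6 × 1 = 424.3 kN.
Bearing (20 mm plate, F_u = 450 MPa): end bolts L_c = 33 − 18/2 = 24, R_n = min(1.2×24×20×450, 2.4×16×20×450) = 259.2 kN/bolt; interior L_c = 60 − 18 = 42, R_n = 345.6 kN/bolt. φR_n = 0.75 × (2×259.2 + 4×345.6) = 1425.6 kN.
Tension rupture (net): A_n = (156 − 2×20)×20 = 2320 mm² (U = 1.0, A_e = A_n). φR_n = 0.75 × 450 × 2320 = 783.0 kN.
Governing: min(424.3, 1425.6, 783.0) = 424.3 kN → bolt shear.

424.3 kN (bolt shear governs)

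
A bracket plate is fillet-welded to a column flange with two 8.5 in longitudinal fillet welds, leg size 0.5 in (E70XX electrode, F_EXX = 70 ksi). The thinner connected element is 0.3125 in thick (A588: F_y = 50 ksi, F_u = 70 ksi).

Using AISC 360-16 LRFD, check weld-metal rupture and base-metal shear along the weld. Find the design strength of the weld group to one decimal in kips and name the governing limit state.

Weld metal: throat = 0.707×0.5 = 0.3535 in, L = 2×8.5 = 17 in. φR_n = 0.75 × 0.6 × 70 × 0.3535 × 17 = 189.3 kips.
Base metal shear (0.3125 in plate): yield φR_n = 1.0×0.6×50×0.3125×17 = 159.4 kips; rupture φR_n = 0.75×0.6×70×0.3125×17 = 167.3 kips; take 159.4 kips (yield).
Governing: min(189.3, 159.4) = 159.4 kips → base-metal shear.

159.4 kips (base-metal shear governs)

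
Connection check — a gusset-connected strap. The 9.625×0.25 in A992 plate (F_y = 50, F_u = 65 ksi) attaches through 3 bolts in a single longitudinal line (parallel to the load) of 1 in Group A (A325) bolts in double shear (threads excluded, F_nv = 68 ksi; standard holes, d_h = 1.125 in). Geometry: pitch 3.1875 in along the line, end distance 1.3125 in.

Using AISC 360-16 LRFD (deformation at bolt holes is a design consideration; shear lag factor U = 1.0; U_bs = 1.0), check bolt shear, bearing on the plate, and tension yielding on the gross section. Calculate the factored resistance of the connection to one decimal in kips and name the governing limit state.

69.5 kips (bearing governs)

Bolt shear: A_b = π(1)²/4 = 0.7854 in². φR_n = 0.75 × 68 × 0.7854 × 3 × 2 = 240.3 kips.
Bearing (0.25 in plate, F_u = 65 ksi): end bolts L_c = 1.3125 − 1.125/2 = 0.75, R_n = min(1.2×0.75×0.25×65, 2.4×1×0.25×65) = 14.625 kips/bolt; interior L_c = 3.1875 − 1.125 = 2.0625, R_n = 39 kips/bolt. φR_n = 0.75 × (1×14.625 + 2×39) = 69.5 kips.
Tension yield (gross): A_g = 9.625×0.25 = 2.4063 in². φR_n = 0.90 × 50 × 2.4063 = 108.3 kips.
Governing: min(240.3, 69.5, 108.3) = 69.5 kips → bearing.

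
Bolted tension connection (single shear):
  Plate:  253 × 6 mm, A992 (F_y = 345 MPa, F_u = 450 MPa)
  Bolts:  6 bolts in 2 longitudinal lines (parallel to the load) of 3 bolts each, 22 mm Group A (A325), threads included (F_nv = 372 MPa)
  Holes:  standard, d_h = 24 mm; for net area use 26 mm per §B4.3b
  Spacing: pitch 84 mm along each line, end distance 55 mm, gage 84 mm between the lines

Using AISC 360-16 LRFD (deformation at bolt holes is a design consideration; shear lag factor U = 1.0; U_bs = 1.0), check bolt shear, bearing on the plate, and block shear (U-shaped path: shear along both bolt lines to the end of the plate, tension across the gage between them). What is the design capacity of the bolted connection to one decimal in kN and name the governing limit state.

501.4 kN (block shear governs)

Bolt shear: A_b = π(22)²/4 = 380.13 mm². φR_n = 0.75 × 372 × 380.13 × 6 × 1 = 636.3 kN.
Bearing (6 mm plate, F_u = 450 MPa): end bolts L_c = 55 − 24/2 = 43, R_n = min(1.2×43×6×450, 2.4×22×6×450) = 139.32 kN/bolt; interior L_c = 84 − 24 = 60, R_n = 142.56 kN/bolt. φR_n = 0.75 × (2×139.32 + 4×142.56) = 636.7 kN.
Block shear: shear path 2×[55+2×84] = 2×223 mm, A_gv = 2676, A_nv = 2×(223 − 2.5×26)×6 = 1896 mm²; tension across gage: (84 − 1×26)×6 = 348 mm². R_n = min(0.6×450×1896, 0.6×345×2676) + 1.0×450×348 = min(511.92, 553.93) + 156.6 = 668.52 kN. φR_n = 0.75 × 668.52 = 501.4 kN.
Governing: min(636.3, 636.7, 501.4) = 501.4 kN → block shear.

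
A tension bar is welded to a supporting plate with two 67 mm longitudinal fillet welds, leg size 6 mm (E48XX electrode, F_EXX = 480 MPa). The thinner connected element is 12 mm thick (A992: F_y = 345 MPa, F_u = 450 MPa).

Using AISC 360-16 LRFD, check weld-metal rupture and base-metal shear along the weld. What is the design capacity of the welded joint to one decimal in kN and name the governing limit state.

122.8 kN (weld metal governs)

Weld metal: throat = 0.707×6 = 4.242 mm, L = 2×67 = 134 mm. φR_n = 0.75 × 0.6 × 480 × 4.242 × 134 = 122.8 kN.
Base metal shear (12 mm plate): yield φR_n = 1.0×0.6×345×12×134 = 332.9 kN; rupture φR_n = 0.75×0.6×450×12×134 = 325.6 kN; take 325.6 kN (rupture).
Governing: min(122.8, 325.6) = 122.8 kN → weld metal.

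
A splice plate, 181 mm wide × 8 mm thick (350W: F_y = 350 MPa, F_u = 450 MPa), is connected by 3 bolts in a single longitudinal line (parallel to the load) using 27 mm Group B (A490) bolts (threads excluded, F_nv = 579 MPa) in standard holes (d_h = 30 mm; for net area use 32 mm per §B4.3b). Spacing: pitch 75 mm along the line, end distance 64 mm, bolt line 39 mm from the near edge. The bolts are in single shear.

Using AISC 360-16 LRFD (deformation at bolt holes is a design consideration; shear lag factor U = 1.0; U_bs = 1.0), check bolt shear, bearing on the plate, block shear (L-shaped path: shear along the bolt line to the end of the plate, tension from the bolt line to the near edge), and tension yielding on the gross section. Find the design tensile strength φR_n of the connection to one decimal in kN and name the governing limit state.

279.2 kN (block shear governs)

Bolt shear: A_b = π(27)²/4 = 572.56 mm². φR_n = 0.75 × 579 × 572.56 × 3 × 1 = 745.9 kN.
Bearing (8 mm plate, F_u = 450 MPa): end bolts L_c = 64 − 30/2 = 49, R_n = min(1.2×49×8×450, 2.4×27×8×450) = 211.68 kN/bolt; interior L_c = 75 − 30 = 45, R_n = 194.4 kN/bolt. φR_n = 0.75 × (1×211.68 + 2×194.4) = 450.4 kN.
Block shear: shear path 1×[64+2×75] = 1×214 mm, A_gv = 1712, A_nv = 1×(214 − 2.5×32)×8 = 1072 mm²; tension to near edge: (39 − 0.5×32)×8 = 184 mm². R_n = min(0.6×450×1072, 0.6×350×1712) + 1.0×450×184 = min(289.44, 359.52) + 82.8 = 372.24 kN. φR_n = 0.75 × 372.24 = 279.2 kN.
Tension yield (gross): A_g = 181×8 = 1448 mm². φR_n = 0.90 × 350 × 1448 = 456.1 kN.
Governing: min(745.9, 450.4, 279.2, 456.1) = 279.2 kN → block shear.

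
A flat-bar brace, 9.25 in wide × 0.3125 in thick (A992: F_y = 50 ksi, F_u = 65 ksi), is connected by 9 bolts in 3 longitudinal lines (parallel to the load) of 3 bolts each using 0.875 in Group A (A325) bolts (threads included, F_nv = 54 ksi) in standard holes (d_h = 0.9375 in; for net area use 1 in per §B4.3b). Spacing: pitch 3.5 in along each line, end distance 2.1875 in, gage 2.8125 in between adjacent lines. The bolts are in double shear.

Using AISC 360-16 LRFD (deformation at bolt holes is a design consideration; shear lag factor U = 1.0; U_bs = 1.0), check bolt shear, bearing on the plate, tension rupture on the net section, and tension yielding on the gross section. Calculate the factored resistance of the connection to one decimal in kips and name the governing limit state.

95.2 kips (net-section rupture governs)

Bolt shear: A_b = π(0.875)²/4 = 0.60132 in². φR_n = 0.75 × 54 × 0.60132 × 9 × 2 = 438.4 kips.
Bearing (0.3125 in plate, F_u = 65 ksi): end bolts L_c = 2.1875 − 0.9375/2 = 1.71875, R_n = min(1.2×1.71875×0.3125×65, 2.4×0.875×0.3125×65) = 41.895 kips/bolt; interior L_c = 3.5 − 0.9375 = 2.5625, R_n = 42.656 kips/bolt. φR_n = 0.75 × (3×41.895 + 6×42.656) = 286.2 kips.
Tension rupture (net): A_n = (9.25 − 3×1)×0.3125 = 1.9531 in² (U = 1.0, A_e = A_n). φR_n = 0.75 × 65 × 1.9531 = 95.2 kips.
Tension yield (gross): A_g = 9.25×0.3125 = 2.8906 in². φR_n = 0.90 × 50 × 2.8906 = 130.1 kips.
Governing: min(438.4, 286.2, 95.2, 130.1) = 95.2 kips → net-section rupture.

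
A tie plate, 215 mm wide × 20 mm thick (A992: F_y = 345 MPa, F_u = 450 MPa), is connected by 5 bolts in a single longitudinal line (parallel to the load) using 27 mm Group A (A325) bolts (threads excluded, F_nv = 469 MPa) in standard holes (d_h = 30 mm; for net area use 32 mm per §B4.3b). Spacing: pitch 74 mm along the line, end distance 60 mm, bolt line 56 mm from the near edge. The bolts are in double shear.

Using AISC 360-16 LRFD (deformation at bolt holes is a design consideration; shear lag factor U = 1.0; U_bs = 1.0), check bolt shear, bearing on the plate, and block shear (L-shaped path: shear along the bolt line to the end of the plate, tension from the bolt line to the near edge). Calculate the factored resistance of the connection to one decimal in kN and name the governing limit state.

1128.6 kN (block shear governs)

Bolt shear: A_b = π(27)²/4 = 572.56 mm². φR_n = 0.75 × 469 × 572.56 × 5 × 2 = 2014.0 kN.
Bearing (20 mm plate, F_u = 450 MPa): end bolts L_c = 60 − 30/2 = 45, R_n = min(1.2×45×20×450, 2.4×27×20×450) = 486 kN/bolt; interior L_c = 74 − 30 = 44, R_n = 475.2 kN/bolt. φR_n = 0.75 × (1×486 + 4×475.2) = 1790.1 kN.
Block shear: shear path 1×[60+4×74] = 1×356 mm, A_gv = 7120, A_nv = 1×(356 − 4.5×32)×20 = 4240 mm²; tension to near edge: (56 − 0.5×32)×20 = 800 mm². R_n = min(0.6×450×4240, 0.6×345×7120) + 1.0×450×800 = min(1144.8, 1473.8) + 360 = 1504.8 kN. φR_n = 0.75 × 1504.8 = 1128.6 kN.
Governing: min(2014.0, 1790.1, 1128.6) = 1128.6 kN → block shear.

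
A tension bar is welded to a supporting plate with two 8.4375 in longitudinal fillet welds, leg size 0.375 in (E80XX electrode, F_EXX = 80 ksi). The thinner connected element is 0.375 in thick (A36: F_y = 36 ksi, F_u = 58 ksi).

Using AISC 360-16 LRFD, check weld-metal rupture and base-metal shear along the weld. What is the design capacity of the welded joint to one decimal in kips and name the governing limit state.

Weld metal: throat = 0.707×0.375 = 0.26513 in, L = 2×8.4375 = 16.875 in. φR_n = 0.75 × 0.6 × 80 × 0.26513 × 16.875 = 161.1 kips.
Base metal shear (0.375 in plate): yield φR_n = 1.0×0.6×36×0.375×16.875 = 136.7 kips; rupture φR_n = 0.75×0.6×58×0.375×16.875 = 165.2 kips; take 136.7 kips (yield).
Governing: min(161.1, 136.7) = 136.7 kips → base-metal shear.

136.7 kips (base-metal shear governs)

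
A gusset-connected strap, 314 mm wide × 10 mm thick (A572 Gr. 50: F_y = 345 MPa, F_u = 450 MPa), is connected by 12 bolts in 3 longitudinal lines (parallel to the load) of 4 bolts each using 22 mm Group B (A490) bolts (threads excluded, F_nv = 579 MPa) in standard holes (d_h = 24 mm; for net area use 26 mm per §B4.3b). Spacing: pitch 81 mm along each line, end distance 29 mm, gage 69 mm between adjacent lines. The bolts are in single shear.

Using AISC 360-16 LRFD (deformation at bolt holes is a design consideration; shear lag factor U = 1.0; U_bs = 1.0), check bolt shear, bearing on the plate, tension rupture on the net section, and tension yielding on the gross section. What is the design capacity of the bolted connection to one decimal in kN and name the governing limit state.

Bolt shear: A_b = π(22)²/4 = 380.13 mm². φR_n = 0.75 × 579 × 380.13 × 12 × 1 = 1980.9 kN.
Bearing (10 mm plate, F_u = 450 MPa): end bolts L_c = 29 − 24/2 = 17, R_n = min(1.2×17×10×450, 2.4×22×10×450) = 91.8 kN/bolt; interior L_c = 81 − 24 = 57, R_n = 237.6 kN/bolt. φR_n = 0.75 × (3×91.8 + 9×237.6) = 1810.4 kN.
Tension rupture (net): A_n = (314 − 3×26)×10 = 2360 mm² (U = 1.0, A_e = A_n). φR_n = 0.75 × 450 × 2360 = 796.5 kN.
Tension yield (gross): A_g = 314×10 = 3140 mm². φR_n = 0.90 × 345 × 3140 = 975.0 kN.
Governing: min(1980.9, 1810.4, 796.5, 975.0) = 796.5 kN → net-section rupture.

796.5 kN (net-section rupture governs)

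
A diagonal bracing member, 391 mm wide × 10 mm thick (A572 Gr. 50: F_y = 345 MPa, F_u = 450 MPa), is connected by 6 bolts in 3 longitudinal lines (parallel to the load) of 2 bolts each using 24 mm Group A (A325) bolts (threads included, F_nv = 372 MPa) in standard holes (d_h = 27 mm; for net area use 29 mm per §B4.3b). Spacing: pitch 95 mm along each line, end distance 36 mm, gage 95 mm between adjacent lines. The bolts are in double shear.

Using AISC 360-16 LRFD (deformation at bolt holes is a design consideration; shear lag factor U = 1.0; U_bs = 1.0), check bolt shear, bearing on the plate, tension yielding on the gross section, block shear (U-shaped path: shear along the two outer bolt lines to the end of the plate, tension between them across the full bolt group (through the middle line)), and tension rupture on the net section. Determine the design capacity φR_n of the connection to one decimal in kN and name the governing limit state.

799.9 kN (block shear governs)

Bolt shear: A_b = π(24)²/4 = 452.39 mm². φR_n = 0.75 × 372 × 452.39 × 6 × 2 = 1514.6 kN.
Bearing (10 mm plate, F_u = 450 MPa): end bolts L_c = 36 − 27/2 = 22.5, R_n = min(1.2×22.5×10×450, 2.4×24×10×450) = 121.5 kN/bolt; interior L_c = 95 − 27 = 68, R_n = 259.2 kN/bolt. φR_n = 0.75 × (3×121.5 + 3×259.2) = 856.6 kN.
Tension yield (gross): A_g = 391×10 = 3910 mm². φR_n = 0.90 × 345 × 3910 = 1214.1 kN.
Block shear: shear path 2×[36+1×95] = 2×131 mm, A_gv = 2620, A_nv = 2×(131 − 1.5×29)×10 = 1750 mm²; tension across gage: (190 − 2×29)×10 = 1320 mm². R_n = min(0.6×450×1750, 0.6×345×2620) + 1.0×450×1320 = min(472.5, 542.34) + 594 = 1066.5 kN. φR_n = 0.75 × 1066.5 = 799.9 kN.
Tension rupture (net): A_n = (391 − 3×29)×10 = 3040 mm² (U = 1.0, A_e = A_n). φR_n = 0.75 × 450 × 3040 = 1026.0 kN.
Governing: min(1514.6, 856.6, 1214.1, 799.9, 1026.0) = 799.9 kN → block shear.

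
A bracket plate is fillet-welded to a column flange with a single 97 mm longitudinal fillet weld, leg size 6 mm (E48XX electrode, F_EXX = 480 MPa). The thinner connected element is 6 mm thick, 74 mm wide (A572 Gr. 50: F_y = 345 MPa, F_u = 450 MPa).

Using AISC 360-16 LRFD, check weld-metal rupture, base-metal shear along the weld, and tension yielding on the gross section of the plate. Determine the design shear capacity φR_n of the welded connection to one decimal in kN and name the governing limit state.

Weld metal: throat = 0.707×6 = 4.242 mm, L = 97 mm. φR_n = 0.75 × 0.6 × 480 × 4.242 × 97 = 88.9 kN.
Base metal shear (6 mm plate): yield φR_n = 1.0×0.6×345×6×97 = 120.5 kN; rupture φR_n = 0.75×0.6×450×6×97 = 117.9 kN; take 117.9 kN (rupture).
Tension yield (gross): A_g = 74×6 = 444 mm². φR_n = 0.90 × 345 × 444 = 137.9 kN.
Governing: min(88.9, 117.9, 137.9) = 88.9 kN → weld metal.

88.9 kN (weld metal governs)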